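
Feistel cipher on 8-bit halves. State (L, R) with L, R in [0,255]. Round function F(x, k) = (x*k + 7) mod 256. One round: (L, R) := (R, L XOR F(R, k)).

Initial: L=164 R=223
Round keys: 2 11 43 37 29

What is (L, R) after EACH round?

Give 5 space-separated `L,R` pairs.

Round 1 (k=2): L=223 R=97
Round 2 (k=11): L=97 R=237
Round 3 (k=43): L=237 R=183
Round 4 (k=37): L=183 R=151
Round 5 (k=29): L=151 R=149

Answer: 223,97 97,237 237,183 183,151 151,149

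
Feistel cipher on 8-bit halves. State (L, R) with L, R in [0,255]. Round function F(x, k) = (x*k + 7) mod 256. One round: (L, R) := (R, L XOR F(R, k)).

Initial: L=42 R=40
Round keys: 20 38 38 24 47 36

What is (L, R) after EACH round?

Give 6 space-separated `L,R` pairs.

Round 1 (k=20): L=40 R=13
Round 2 (k=38): L=13 R=221
Round 3 (k=38): L=221 R=216
Round 4 (k=24): L=216 R=154
Round 5 (k=47): L=154 R=149
Round 6 (k=36): L=149 R=97

Answer: 40,13 13,221 221,216 216,154 154,149 149,97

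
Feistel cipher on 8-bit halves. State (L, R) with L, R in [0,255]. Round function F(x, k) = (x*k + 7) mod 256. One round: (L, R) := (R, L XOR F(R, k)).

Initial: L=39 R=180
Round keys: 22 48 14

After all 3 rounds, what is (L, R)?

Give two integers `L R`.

Answer: 51 137

Derivation:
Round 1 (k=22): L=180 R=88
Round 2 (k=48): L=88 R=51
Round 3 (k=14): L=51 R=137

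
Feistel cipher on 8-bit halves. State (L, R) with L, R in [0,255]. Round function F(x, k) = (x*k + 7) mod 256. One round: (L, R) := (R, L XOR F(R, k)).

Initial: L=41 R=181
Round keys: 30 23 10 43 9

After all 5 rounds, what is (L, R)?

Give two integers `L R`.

Answer: 130 142

Derivation:
Round 1 (k=30): L=181 R=20
Round 2 (k=23): L=20 R=102
Round 3 (k=10): L=102 R=23
Round 4 (k=43): L=23 R=130
Round 5 (k=9): L=130 R=142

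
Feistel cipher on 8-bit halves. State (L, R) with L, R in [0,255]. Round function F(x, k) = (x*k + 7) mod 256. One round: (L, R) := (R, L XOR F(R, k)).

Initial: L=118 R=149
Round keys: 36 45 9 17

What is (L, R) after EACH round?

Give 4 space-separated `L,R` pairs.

Round 1 (k=36): L=149 R=141
Round 2 (k=45): L=141 R=69
Round 3 (k=9): L=69 R=249
Round 4 (k=17): L=249 R=213

Answer: 149,141 141,69 69,249 249,213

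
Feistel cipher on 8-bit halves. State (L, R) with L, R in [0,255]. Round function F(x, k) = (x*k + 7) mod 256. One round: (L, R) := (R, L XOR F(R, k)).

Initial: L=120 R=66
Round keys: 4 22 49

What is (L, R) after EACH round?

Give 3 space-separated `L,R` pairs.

Round 1 (k=4): L=66 R=119
Round 2 (k=22): L=119 R=3
Round 3 (k=49): L=3 R=237

Answer: 66,119 119,3 3,237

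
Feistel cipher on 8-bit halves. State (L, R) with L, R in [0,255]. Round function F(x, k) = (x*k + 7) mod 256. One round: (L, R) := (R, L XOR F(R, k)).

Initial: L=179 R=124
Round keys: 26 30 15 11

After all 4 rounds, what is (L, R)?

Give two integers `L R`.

Answer: 200 204

Derivation:
Round 1 (k=26): L=124 R=44
Round 2 (k=30): L=44 R=83
Round 3 (k=15): L=83 R=200
Round 4 (k=11): L=200 R=204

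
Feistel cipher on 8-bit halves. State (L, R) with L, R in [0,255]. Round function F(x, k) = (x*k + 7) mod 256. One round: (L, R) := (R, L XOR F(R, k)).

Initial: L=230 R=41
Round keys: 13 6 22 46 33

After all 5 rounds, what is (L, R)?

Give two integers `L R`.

Round 1 (k=13): L=41 R=250
Round 2 (k=6): L=250 R=202
Round 3 (k=22): L=202 R=153
Round 4 (k=46): L=153 R=79
Round 5 (k=33): L=79 R=175

Answer: 79 175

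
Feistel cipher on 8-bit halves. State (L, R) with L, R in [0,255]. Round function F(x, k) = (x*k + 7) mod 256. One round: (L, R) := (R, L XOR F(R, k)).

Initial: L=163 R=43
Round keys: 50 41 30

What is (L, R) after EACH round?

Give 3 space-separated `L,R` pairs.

Round 1 (k=50): L=43 R=206
Round 2 (k=41): L=206 R=46
Round 3 (k=30): L=46 R=165

Answer: 43,206 206,46 46,165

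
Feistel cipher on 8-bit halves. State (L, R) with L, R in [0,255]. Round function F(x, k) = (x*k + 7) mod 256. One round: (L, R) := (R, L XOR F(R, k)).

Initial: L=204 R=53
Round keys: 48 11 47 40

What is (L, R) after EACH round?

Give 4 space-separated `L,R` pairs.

Answer: 53,59 59,165 165,105 105,202

Derivation:
Round 1 (k=48): L=53 R=59
Round 2 (k=11): L=59 R=165
Round 3 (k=47): L=165 R=105
Round 4 (k=40): L=105 R=202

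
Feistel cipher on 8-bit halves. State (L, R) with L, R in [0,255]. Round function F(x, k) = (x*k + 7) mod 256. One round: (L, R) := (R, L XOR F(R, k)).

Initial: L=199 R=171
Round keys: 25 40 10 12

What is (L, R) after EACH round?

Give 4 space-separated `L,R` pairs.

Answer: 171,125 125,36 36,18 18,251

Derivation:
Round 1 (k=25): L=171 R=125
Round 2 (k=40): L=125 R=36
Round 3 (k=10): L=36 R=18
Round 4 (k=12): L=18 R=251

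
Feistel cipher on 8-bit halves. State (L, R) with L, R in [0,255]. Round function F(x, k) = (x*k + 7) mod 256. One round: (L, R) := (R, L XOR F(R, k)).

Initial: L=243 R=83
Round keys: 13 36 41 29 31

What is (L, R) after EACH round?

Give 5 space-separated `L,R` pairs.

Round 1 (k=13): L=83 R=205
Round 2 (k=36): L=205 R=136
Round 3 (k=41): L=136 R=2
Round 4 (k=29): L=2 R=201
Round 5 (k=31): L=201 R=92

Answer: 83,205 205,136 136,2 2,201 201,92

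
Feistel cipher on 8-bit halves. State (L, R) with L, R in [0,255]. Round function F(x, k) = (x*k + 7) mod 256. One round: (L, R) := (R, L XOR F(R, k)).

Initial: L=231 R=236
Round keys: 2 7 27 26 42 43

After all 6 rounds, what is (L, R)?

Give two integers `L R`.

Round 1 (k=2): L=236 R=56
Round 2 (k=7): L=56 R=99
Round 3 (k=27): L=99 R=64
Round 4 (k=26): L=64 R=228
Round 5 (k=42): L=228 R=47
Round 6 (k=43): L=47 R=8

Answer: 47 8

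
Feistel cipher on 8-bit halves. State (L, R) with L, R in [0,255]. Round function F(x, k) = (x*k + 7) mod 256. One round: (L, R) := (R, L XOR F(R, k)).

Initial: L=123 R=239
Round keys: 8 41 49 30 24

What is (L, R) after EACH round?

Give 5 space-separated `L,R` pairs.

Answer: 239,4 4,68 68,15 15,141 141,48

Derivation:
Round 1 (k=8): L=239 R=4
Round 2 (k=41): L=4 R=68
Round 3 (k=49): L=68 R=15
Round 4 (k=30): L=15 R=141
Round 5 (k=24): L=141 R=48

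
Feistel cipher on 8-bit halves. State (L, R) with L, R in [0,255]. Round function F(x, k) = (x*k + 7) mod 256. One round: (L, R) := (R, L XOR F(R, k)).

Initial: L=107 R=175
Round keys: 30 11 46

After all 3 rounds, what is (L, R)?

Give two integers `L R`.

Round 1 (k=30): L=175 R=226
Round 2 (k=11): L=226 R=18
Round 3 (k=46): L=18 R=161

Answer: 18 161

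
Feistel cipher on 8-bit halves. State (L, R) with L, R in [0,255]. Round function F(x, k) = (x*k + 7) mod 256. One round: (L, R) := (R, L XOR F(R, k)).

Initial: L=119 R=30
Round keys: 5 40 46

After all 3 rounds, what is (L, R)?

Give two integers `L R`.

Answer: 137 79

Derivation:
Round 1 (k=5): L=30 R=234
Round 2 (k=40): L=234 R=137
Round 3 (k=46): L=137 R=79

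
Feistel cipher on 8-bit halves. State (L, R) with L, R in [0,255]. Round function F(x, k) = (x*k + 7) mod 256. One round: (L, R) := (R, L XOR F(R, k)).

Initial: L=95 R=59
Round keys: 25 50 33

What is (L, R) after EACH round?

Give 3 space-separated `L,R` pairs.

Answer: 59,149 149,26 26,244

Derivation:
Round 1 (k=25): L=59 R=149
Round 2 (k=50): L=149 R=26
Round 3 (k=33): L=26 R=244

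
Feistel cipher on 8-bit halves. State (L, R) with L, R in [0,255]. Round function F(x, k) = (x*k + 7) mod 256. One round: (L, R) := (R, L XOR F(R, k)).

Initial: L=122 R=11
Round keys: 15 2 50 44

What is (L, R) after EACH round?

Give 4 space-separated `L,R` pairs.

Round 1 (k=15): L=11 R=214
Round 2 (k=2): L=214 R=184
Round 3 (k=50): L=184 R=33
Round 4 (k=44): L=33 R=11

Answer: 11,214 214,184 184,33 33,11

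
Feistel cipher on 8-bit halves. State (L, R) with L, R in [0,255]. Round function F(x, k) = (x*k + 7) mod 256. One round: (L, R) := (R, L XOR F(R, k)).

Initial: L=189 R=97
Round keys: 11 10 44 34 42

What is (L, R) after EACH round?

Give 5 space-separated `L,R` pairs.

Round 1 (k=11): L=97 R=143
Round 2 (k=10): L=143 R=252
Round 3 (k=44): L=252 R=216
Round 4 (k=34): L=216 R=75
Round 5 (k=42): L=75 R=141

Answer: 97,143 143,252 252,216 216,75 75,141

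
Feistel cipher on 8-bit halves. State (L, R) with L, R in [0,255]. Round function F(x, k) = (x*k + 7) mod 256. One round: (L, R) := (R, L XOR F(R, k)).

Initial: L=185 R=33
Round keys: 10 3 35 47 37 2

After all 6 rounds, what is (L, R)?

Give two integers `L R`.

Answer: 254 243

Derivation:
Round 1 (k=10): L=33 R=232
Round 2 (k=3): L=232 R=158
Round 3 (k=35): L=158 R=73
Round 4 (k=47): L=73 R=240
Round 5 (k=37): L=240 R=254
Round 6 (k=2): L=254 R=243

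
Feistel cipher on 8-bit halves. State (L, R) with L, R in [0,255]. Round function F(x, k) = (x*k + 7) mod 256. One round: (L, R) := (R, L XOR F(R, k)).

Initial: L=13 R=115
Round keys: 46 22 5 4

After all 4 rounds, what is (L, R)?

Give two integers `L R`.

Round 1 (k=46): L=115 R=188
Round 2 (k=22): L=188 R=92
Round 3 (k=5): L=92 R=111
Round 4 (k=4): L=111 R=159

Answer: 111 159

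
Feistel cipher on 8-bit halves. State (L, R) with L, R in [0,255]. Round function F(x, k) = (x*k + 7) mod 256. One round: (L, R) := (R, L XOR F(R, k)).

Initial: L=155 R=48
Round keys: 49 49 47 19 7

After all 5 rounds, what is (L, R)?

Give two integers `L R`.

Round 1 (k=49): L=48 R=172
Round 2 (k=49): L=172 R=195
Round 3 (k=47): L=195 R=120
Round 4 (k=19): L=120 R=44
Round 5 (k=7): L=44 R=67

Answer: 44 67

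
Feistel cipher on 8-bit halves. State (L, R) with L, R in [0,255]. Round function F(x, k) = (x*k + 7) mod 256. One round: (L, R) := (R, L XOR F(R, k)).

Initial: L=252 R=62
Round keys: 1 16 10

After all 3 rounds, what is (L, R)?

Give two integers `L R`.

Round 1 (k=1): L=62 R=185
Round 2 (k=16): L=185 R=169
Round 3 (k=10): L=169 R=24

Answer: 169 24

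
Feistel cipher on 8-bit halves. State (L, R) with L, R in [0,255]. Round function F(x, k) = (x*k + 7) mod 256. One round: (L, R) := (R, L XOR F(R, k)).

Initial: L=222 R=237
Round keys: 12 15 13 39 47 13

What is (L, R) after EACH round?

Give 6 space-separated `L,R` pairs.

Answer: 237,253 253,55 55,47 47,7 7,127 127,125

Derivation:
Round 1 (k=12): L=237 R=253
Round 2 (k=15): L=253 R=55
Round 3 (k=13): L=55 R=47
Round 4 (k=39): L=47 R=7
Round 5 (k=47): L=7 R=127
Round 6 (k=13): L=127 R=125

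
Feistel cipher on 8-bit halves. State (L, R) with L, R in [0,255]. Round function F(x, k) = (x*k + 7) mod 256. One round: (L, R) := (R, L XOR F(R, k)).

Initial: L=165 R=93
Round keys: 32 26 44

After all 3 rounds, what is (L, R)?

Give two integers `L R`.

Answer: 102 141

Derivation:
Round 1 (k=32): L=93 R=2
Round 2 (k=26): L=2 R=102
Round 3 (k=44): L=102 R=141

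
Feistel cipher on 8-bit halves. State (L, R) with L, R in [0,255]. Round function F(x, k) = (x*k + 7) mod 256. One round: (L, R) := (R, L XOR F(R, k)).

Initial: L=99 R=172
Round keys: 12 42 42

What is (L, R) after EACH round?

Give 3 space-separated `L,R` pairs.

Answer: 172,116 116,163 163,177

Derivation:
Round 1 (k=12): L=172 R=116
Round 2 (k=42): L=116 R=163
Round 3 (k=42): L=163 R=177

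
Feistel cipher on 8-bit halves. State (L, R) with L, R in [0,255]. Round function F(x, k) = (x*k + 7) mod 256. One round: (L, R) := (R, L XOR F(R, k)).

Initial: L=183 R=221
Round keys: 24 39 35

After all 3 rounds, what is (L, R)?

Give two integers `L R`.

Answer: 226 229

Derivation:
Round 1 (k=24): L=221 R=8
Round 2 (k=39): L=8 R=226
Round 3 (k=35): L=226 R=229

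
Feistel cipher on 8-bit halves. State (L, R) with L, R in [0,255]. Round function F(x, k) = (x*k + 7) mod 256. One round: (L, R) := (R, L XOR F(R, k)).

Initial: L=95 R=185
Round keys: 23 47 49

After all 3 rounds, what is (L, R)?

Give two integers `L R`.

Round 1 (k=23): L=185 R=249
Round 2 (k=47): L=249 R=7
Round 3 (k=49): L=7 R=167

Answer: 7 167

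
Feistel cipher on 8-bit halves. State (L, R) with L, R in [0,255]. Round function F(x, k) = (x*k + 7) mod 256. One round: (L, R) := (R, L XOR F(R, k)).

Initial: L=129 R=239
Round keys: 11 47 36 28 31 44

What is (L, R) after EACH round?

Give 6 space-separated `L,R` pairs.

Answer: 239,205 205,69 69,118 118,170 170,235 235,193

Derivation:
Round 1 (k=11): L=239 R=205
Round 2 (k=47): L=205 R=69
Round 3 (k=36): L=69 R=118
Round 4 (k=28): L=118 R=170
Round 5 (k=31): L=170 R=235
Round 6 (k=44): L=235 R=193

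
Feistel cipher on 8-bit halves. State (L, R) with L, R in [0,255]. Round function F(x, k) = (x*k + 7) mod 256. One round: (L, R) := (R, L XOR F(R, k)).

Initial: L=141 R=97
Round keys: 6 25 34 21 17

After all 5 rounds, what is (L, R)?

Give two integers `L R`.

Round 1 (k=6): L=97 R=192
Round 2 (k=25): L=192 R=166
Round 3 (k=34): L=166 R=211
Round 4 (k=21): L=211 R=240
Round 5 (k=17): L=240 R=36

Answer: 240 36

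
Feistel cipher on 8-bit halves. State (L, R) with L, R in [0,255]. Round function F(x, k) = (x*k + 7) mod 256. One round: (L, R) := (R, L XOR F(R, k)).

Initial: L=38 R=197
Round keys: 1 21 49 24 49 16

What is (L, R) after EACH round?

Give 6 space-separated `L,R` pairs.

Answer: 197,234 234,252 252,169 169,35 35,19 19,20

Derivation:
Round 1 (k=1): L=197 R=234
Round 2 (k=21): L=234 R=252
Round 3 (k=49): L=252 R=169
Round 4 (k=24): L=169 R=35
Round 5 (k=49): L=35 R=19
Round 6 (k=16): L=19 R=20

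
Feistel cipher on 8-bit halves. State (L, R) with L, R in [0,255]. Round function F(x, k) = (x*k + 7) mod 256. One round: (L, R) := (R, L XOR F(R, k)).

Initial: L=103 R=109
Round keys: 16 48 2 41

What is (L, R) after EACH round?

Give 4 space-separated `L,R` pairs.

Round 1 (k=16): L=109 R=176
Round 2 (k=48): L=176 R=106
Round 3 (k=2): L=106 R=107
Round 4 (k=41): L=107 R=64

Answer: 109,176 176,106 106,107 107,64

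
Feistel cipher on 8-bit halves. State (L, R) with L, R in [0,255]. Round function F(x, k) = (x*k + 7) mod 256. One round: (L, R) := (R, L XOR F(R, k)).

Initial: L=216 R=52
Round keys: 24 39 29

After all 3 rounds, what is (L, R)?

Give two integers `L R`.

Answer: 148 244

Derivation:
Round 1 (k=24): L=52 R=63
Round 2 (k=39): L=63 R=148
Round 3 (k=29): L=148 R=244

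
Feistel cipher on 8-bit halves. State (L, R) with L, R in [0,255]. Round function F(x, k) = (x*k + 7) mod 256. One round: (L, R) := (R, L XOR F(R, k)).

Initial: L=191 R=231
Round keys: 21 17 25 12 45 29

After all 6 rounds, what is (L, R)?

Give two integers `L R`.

Answer: 136 175

Derivation:
Round 1 (k=21): L=231 R=69
Round 2 (k=17): L=69 R=123
Round 3 (k=25): L=123 R=79
Round 4 (k=12): L=79 R=192
Round 5 (k=45): L=192 R=136
Round 6 (k=29): L=136 R=175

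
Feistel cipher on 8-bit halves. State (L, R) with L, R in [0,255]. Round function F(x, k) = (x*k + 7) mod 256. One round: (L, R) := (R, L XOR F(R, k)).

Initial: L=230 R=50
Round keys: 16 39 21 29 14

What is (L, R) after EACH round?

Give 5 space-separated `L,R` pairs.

Round 1 (k=16): L=50 R=193
Round 2 (k=39): L=193 R=92
Round 3 (k=21): L=92 R=82
Round 4 (k=29): L=82 R=13
Round 5 (k=14): L=13 R=239

Answer: 50,193 193,92 92,82 82,13 13,239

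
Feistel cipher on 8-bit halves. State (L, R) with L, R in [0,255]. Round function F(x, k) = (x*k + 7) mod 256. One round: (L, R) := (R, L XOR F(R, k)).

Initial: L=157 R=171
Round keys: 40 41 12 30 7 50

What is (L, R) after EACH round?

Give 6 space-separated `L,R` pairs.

Round 1 (k=40): L=171 R=34
Round 2 (k=41): L=34 R=210
Round 3 (k=12): L=210 R=253
Round 4 (k=30): L=253 R=127
Round 5 (k=7): L=127 R=125
Round 6 (k=50): L=125 R=14

Answer: 171,34 34,210 210,253 253,127 127,125 125,14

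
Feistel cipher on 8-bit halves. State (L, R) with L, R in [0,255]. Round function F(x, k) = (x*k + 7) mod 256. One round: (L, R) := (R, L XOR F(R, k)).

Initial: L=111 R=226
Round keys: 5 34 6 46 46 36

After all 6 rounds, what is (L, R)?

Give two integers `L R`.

Round 1 (k=5): L=226 R=30
Round 2 (k=34): L=30 R=225
Round 3 (k=6): L=225 R=83
Round 4 (k=46): L=83 R=16
Round 5 (k=46): L=16 R=180
Round 6 (k=36): L=180 R=71

Answer: 180 71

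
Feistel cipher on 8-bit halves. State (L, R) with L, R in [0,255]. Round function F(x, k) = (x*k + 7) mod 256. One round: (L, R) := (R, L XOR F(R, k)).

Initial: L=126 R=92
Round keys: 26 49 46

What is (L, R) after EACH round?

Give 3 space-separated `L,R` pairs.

Round 1 (k=26): L=92 R=33
Round 2 (k=49): L=33 R=4
Round 3 (k=46): L=4 R=158

Answer: 92,33 33,4 4,158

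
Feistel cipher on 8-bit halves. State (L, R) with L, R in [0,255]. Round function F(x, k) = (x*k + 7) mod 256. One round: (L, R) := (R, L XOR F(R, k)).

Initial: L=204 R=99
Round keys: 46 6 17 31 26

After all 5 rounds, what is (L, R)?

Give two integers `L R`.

Round 1 (k=46): L=99 R=29
Round 2 (k=6): L=29 R=214
Round 3 (k=17): L=214 R=32
Round 4 (k=31): L=32 R=49
Round 5 (k=26): L=49 R=33

Answer: 49 33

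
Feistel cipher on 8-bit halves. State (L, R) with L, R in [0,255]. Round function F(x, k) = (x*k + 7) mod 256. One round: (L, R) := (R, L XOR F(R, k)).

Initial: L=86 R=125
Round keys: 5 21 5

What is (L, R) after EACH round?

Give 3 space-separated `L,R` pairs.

Round 1 (k=5): L=125 R=46
Round 2 (k=21): L=46 R=176
Round 3 (k=5): L=176 R=89

Answer: 125,46 46,176 176,89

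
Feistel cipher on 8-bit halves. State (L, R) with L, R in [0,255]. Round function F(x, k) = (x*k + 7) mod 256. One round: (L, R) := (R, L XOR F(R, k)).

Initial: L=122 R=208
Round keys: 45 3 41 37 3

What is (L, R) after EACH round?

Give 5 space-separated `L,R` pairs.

Answer: 208,237 237,30 30,56 56,1 1,50

Derivation:
Round 1 (k=45): L=208 R=237
Round 2 (k=3): L=237 R=30
Round 3 (k=41): L=30 R=56
Round 4 (k=37): L=56 R=1
Round 5 (k=3): L=1 R=50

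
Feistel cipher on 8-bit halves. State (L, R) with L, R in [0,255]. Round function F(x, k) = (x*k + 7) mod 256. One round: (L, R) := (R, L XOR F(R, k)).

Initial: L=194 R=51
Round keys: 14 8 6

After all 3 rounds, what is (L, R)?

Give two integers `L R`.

Round 1 (k=14): L=51 R=19
Round 2 (k=8): L=19 R=172
Round 3 (k=6): L=172 R=28

Answer: 172 28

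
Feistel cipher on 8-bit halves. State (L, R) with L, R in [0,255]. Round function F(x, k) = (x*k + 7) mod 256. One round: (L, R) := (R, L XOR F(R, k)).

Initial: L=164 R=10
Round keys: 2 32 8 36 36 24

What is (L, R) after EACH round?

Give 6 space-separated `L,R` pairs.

Round 1 (k=2): L=10 R=191
Round 2 (k=32): L=191 R=237
Round 3 (k=8): L=237 R=208
Round 4 (k=36): L=208 R=170
Round 5 (k=36): L=170 R=63
Round 6 (k=24): L=63 R=69

Answer: 10,191 191,237 237,208 208,170 170,63 63,69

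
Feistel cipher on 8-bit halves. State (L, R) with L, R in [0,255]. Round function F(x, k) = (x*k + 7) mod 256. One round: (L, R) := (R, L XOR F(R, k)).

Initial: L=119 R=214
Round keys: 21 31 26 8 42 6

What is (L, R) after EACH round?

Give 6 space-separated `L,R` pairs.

Answer: 214,226 226,179 179,215 215,12 12,40 40,251

Derivation:
Round 1 (k=21): L=214 R=226
Round 2 (k=31): L=226 R=179
Round 3 (k=26): L=179 R=215
Round 4 (k=8): L=215 R=12
Round 5 (k=42): L=12 R=40
Round 6 (k=6): L=40 R=251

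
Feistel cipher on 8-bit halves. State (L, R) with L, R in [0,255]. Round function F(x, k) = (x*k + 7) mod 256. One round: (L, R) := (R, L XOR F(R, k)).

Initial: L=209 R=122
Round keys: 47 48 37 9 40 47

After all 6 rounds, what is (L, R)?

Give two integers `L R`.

Round 1 (k=47): L=122 R=188
Round 2 (k=48): L=188 R=61
Round 3 (k=37): L=61 R=100
Round 4 (k=9): L=100 R=182
Round 5 (k=40): L=182 R=19
Round 6 (k=47): L=19 R=50

Answer: 19 50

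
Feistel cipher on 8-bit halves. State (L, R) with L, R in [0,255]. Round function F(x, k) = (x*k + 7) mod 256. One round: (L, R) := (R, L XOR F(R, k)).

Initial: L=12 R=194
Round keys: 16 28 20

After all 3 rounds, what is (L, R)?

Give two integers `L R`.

Round 1 (k=16): L=194 R=43
Round 2 (k=28): L=43 R=121
Round 3 (k=20): L=121 R=80

Answer: 121 80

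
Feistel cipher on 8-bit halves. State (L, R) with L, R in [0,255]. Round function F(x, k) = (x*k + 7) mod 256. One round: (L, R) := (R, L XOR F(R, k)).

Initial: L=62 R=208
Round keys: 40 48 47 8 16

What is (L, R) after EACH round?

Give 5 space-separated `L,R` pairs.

Answer: 208,185 185,103 103,73 73,40 40,206

Derivation:
Round 1 (k=40): L=208 R=185
Round 2 (k=48): L=185 R=103
Round 3 (k=47): L=103 R=73
Round 4 (k=8): L=73 R=40
Round 5 (k=16): L=40 R=206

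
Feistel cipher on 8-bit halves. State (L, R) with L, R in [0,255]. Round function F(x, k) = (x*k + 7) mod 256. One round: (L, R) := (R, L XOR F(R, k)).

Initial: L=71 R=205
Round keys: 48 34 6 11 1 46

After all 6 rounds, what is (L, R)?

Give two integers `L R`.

Answer: 170 1

Derivation:
Round 1 (k=48): L=205 R=48
Round 2 (k=34): L=48 R=170
Round 3 (k=6): L=170 R=51
Round 4 (k=11): L=51 R=146
Round 5 (k=1): L=146 R=170
Round 6 (k=46): L=170 R=1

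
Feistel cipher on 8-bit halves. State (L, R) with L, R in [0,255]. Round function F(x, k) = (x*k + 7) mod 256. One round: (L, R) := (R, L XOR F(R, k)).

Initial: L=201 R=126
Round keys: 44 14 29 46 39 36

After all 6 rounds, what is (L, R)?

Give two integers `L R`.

Round 1 (k=44): L=126 R=102
Round 2 (k=14): L=102 R=229
Round 3 (k=29): L=229 R=158
Round 4 (k=46): L=158 R=142
Round 5 (k=39): L=142 R=55
Round 6 (k=36): L=55 R=77

Answer: 55 77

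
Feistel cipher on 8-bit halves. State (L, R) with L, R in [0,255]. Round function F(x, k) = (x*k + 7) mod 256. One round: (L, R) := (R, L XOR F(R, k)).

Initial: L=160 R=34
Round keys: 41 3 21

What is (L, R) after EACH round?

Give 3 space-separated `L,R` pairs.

Round 1 (k=41): L=34 R=217
Round 2 (k=3): L=217 R=176
Round 3 (k=21): L=176 R=174

Answer: 34,217 217,176 176,174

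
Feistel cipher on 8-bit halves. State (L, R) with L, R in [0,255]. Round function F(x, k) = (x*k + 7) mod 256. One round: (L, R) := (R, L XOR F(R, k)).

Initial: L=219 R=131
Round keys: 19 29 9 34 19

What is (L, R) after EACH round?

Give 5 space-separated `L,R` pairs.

Round 1 (k=19): L=131 R=27
Round 2 (k=29): L=27 R=149
Round 3 (k=9): L=149 R=95
Round 4 (k=34): L=95 R=48
Round 5 (k=19): L=48 R=200

Answer: 131,27 27,149 149,95 95,48 48,200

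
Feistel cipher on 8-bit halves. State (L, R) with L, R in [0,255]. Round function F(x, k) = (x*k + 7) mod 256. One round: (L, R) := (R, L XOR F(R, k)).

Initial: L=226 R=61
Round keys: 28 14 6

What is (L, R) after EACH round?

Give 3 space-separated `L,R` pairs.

Round 1 (k=28): L=61 R=81
Round 2 (k=14): L=81 R=72
Round 3 (k=6): L=72 R=230

Answer: 61,81 81,72 72,230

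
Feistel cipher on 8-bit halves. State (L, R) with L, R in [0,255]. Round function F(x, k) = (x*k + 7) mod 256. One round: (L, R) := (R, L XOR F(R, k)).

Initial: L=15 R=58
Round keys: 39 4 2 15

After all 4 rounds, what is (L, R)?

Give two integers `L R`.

Round 1 (k=39): L=58 R=210
Round 2 (k=4): L=210 R=117
Round 3 (k=2): L=117 R=35
Round 4 (k=15): L=35 R=97

Answer: 35 97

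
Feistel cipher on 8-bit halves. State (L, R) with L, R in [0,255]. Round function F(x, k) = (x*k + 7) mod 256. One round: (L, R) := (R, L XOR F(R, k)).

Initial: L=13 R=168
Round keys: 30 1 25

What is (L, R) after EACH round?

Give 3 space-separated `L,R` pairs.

Round 1 (k=30): L=168 R=186
Round 2 (k=1): L=186 R=105
Round 3 (k=25): L=105 R=242

Answer: 168,186 186,105 105,242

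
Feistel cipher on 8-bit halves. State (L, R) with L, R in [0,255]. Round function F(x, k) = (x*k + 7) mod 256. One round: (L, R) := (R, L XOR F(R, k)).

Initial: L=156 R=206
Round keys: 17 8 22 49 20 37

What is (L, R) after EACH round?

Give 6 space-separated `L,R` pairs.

Answer: 206,41 41,129 129,52 52,122 122,187 187,116

Derivation:
Round 1 (k=17): L=206 R=41
Round 2 (k=8): L=41 R=129
Round 3 (k=22): L=129 R=52
Round 4 (k=49): L=52 R=122
Round 5 (k=20): L=122 R=187
Round 6 (k=37): L=187 R=116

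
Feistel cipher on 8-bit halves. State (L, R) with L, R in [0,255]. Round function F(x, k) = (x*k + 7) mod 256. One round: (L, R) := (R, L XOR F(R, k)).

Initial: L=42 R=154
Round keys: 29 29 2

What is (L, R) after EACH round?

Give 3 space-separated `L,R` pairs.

Answer: 154,83 83,244 244,188

Derivation:
Round 1 (k=29): L=154 R=83
Round 2 (k=29): L=83 R=244
Round 3 (k=2): L=244 R=188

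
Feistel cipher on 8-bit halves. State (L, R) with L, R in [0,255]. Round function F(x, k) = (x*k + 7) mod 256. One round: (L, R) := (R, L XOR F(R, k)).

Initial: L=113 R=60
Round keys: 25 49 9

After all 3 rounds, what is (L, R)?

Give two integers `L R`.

Round 1 (k=25): L=60 R=146
Round 2 (k=49): L=146 R=197
Round 3 (k=9): L=197 R=102

Answer: 197 102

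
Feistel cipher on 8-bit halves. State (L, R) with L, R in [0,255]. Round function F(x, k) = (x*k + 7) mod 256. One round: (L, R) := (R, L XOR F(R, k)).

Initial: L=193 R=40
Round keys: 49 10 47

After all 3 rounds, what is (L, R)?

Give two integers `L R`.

Round 1 (k=49): L=40 R=110
Round 2 (k=10): L=110 R=123
Round 3 (k=47): L=123 R=242

Answer: 123 242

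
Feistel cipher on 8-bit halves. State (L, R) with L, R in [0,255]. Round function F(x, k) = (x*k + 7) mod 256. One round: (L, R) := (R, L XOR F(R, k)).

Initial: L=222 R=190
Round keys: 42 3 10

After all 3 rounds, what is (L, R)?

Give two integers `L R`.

Answer: 112 138

Derivation:
Round 1 (k=42): L=190 R=237
Round 2 (k=3): L=237 R=112
Round 3 (k=10): L=112 R=138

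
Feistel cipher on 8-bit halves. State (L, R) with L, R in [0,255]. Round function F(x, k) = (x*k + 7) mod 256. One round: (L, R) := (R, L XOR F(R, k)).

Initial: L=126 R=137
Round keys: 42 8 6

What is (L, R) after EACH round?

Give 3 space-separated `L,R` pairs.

Round 1 (k=42): L=137 R=255
Round 2 (k=8): L=255 R=118
Round 3 (k=6): L=118 R=52

Answer: 137,255 255,118 118,52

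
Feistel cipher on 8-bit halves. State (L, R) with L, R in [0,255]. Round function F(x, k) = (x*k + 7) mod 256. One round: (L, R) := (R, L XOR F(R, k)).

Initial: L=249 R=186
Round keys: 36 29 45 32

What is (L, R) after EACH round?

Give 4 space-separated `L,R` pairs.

Round 1 (k=36): L=186 R=214
Round 2 (k=29): L=214 R=255
Round 3 (k=45): L=255 R=12
Round 4 (k=32): L=12 R=120

Answer: 186,214 214,255 255,12 12,120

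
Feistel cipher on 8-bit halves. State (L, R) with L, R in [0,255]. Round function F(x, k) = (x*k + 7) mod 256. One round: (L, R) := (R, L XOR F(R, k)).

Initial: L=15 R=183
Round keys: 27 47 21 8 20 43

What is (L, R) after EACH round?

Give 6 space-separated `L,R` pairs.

Round 1 (k=27): L=183 R=91
Round 2 (k=47): L=91 R=11
Round 3 (k=21): L=11 R=181
Round 4 (k=8): L=181 R=164
Round 5 (k=20): L=164 R=98
Round 6 (k=43): L=98 R=217

Answer: 183,91 91,11 11,181 181,164 164,98 98,217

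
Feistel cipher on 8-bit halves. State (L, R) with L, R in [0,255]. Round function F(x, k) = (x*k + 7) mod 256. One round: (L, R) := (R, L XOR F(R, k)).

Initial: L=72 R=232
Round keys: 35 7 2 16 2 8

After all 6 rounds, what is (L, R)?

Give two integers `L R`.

Answer: 229 8

Derivation:
Round 1 (k=35): L=232 R=247
Round 2 (k=7): L=247 R=32
Round 3 (k=2): L=32 R=176
Round 4 (k=16): L=176 R=39
Round 5 (k=2): L=39 R=229
Round 6 (k=8): L=229 R=8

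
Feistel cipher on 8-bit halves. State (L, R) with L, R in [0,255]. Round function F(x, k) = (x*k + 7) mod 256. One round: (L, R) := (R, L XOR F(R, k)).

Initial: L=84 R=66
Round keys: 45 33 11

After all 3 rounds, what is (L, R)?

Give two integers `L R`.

Round 1 (k=45): L=66 R=245
Round 2 (k=33): L=245 R=222
Round 3 (k=11): L=222 R=100

Answer: 222 100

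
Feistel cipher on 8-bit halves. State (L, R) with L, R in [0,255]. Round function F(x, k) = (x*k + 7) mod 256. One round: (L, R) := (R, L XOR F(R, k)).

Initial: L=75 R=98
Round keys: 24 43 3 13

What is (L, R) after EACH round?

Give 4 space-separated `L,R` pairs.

Answer: 98,124 124,185 185,78 78,68

Derivation:
Round 1 (k=24): L=98 R=124
Round 2 (k=43): L=124 R=185
Round 3 (k=3): L=185 R=78
Round 4 (k=13): L=78 R=68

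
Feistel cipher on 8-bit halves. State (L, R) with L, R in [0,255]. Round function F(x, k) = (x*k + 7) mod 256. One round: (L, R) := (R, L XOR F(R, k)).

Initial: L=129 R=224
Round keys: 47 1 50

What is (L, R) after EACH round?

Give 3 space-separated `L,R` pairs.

Round 1 (k=47): L=224 R=166
Round 2 (k=1): L=166 R=77
Round 3 (k=50): L=77 R=183

Answer: 224,166 166,77 77,183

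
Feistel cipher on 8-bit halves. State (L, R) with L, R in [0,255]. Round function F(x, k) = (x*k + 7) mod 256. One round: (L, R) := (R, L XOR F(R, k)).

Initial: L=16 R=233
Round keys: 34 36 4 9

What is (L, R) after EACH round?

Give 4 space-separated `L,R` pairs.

Answer: 233,233 233,34 34,102 102,191

Derivation:
Round 1 (k=34): L=233 R=233
Round 2 (k=36): L=233 R=34
Round 3 (k=4): L=34 R=102
Round 4 (k=9): L=102 R=191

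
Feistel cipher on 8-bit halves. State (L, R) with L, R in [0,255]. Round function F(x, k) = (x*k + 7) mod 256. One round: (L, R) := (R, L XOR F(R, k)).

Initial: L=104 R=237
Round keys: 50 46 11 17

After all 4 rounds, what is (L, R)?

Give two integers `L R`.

Round 1 (k=50): L=237 R=57
Round 2 (k=46): L=57 R=168
Round 3 (k=11): L=168 R=6
Round 4 (k=17): L=6 R=197

Answer: 6 197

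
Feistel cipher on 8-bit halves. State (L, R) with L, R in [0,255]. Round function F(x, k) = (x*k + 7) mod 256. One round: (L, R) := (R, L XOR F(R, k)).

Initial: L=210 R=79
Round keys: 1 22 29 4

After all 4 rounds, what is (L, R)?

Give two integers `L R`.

Round 1 (k=1): L=79 R=132
Round 2 (k=22): L=132 R=16
Round 3 (k=29): L=16 R=83
Round 4 (k=4): L=83 R=67

Answer: 83 67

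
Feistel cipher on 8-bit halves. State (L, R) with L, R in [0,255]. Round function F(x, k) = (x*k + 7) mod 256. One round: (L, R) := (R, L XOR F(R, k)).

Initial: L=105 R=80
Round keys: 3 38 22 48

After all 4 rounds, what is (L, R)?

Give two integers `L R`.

Round 1 (k=3): L=80 R=158
Round 2 (k=38): L=158 R=43
Round 3 (k=22): L=43 R=39
Round 4 (k=48): L=39 R=124

Answer: 39 124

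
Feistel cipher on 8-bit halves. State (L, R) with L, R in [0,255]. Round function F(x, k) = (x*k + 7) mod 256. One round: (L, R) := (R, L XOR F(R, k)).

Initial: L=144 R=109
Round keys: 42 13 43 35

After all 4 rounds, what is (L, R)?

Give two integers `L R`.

Round 1 (k=42): L=109 R=121
Round 2 (k=13): L=121 R=65
Round 3 (k=43): L=65 R=139
Round 4 (k=35): L=139 R=73

Answer: 139 73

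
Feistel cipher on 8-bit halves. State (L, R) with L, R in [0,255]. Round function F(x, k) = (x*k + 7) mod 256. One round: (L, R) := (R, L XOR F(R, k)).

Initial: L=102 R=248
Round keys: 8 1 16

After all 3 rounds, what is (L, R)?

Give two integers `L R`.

Answer: 80 166

Derivation:
Round 1 (k=8): L=248 R=161
Round 2 (k=1): L=161 R=80
Round 3 (k=16): L=80 R=166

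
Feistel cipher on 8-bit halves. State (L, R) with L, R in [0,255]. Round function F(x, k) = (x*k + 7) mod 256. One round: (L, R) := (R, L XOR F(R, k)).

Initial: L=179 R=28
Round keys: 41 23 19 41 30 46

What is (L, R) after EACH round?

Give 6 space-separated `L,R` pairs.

Round 1 (k=41): L=28 R=48
Round 2 (k=23): L=48 R=75
Round 3 (k=19): L=75 R=168
Round 4 (k=41): L=168 R=164
Round 5 (k=30): L=164 R=151
Round 6 (k=46): L=151 R=141

Answer: 28,48 48,75 75,168 168,164 164,151 151,141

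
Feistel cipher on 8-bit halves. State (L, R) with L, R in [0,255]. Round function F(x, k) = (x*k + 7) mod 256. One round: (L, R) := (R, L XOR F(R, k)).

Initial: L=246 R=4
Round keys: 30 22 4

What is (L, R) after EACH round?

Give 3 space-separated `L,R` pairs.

Round 1 (k=30): L=4 R=137
Round 2 (k=22): L=137 R=201
Round 3 (k=4): L=201 R=162

Answer: 4,137 137,201 201,162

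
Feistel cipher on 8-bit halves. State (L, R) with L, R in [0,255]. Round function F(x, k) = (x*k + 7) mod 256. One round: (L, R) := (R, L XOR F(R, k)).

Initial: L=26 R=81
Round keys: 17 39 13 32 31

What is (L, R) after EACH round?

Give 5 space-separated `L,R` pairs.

Round 1 (k=17): L=81 R=114
Round 2 (k=39): L=114 R=52
Round 3 (k=13): L=52 R=217
Round 4 (k=32): L=217 R=19
Round 5 (k=31): L=19 R=141

Answer: 81,114 114,52 52,217 217,19 19,141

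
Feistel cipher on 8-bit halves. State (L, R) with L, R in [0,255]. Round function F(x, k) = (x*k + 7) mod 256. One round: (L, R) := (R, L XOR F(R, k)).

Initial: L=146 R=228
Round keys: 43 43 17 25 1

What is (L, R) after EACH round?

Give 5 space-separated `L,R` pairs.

Answer: 228,193 193,150 150,60 60,117 117,64

Derivation:
Round 1 (k=43): L=228 R=193
Round 2 (k=43): L=193 R=150
Round 3 (k=17): L=150 R=60
Round 4 (k=25): L=60 R=117
Round 5 (k=1): L=117 R=64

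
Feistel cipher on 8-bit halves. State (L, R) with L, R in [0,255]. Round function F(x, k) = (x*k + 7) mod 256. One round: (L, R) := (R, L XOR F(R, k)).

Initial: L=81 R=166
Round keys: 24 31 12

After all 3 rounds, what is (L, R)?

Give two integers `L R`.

Answer: 167 29

Derivation:
Round 1 (k=24): L=166 R=198
Round 2 (k=31): L=198 R=167
Round 3 (k=12): L=167 R=29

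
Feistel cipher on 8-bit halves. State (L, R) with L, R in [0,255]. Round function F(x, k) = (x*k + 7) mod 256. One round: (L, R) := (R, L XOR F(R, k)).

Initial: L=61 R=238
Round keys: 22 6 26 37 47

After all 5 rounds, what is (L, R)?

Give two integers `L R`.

Answer: 55 111

Derivation:
Round 1 (k=22): L=238 R=70
Round 2 (k=6): L=70 R=69
Round 3 (k=26): L=69 R=79
Round 4 (k=37): L=79 R=55
Round 5 (k=47): L=55 R=111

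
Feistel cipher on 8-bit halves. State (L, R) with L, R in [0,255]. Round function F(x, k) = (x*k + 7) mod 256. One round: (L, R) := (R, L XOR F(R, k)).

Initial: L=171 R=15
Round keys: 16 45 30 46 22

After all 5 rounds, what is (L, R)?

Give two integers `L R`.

Answer: 205 246

Derivation:
Round 1 (k=16): L=15 R=92
Round 2 (k=45): L=92 R=60
Round 3 (k=30): L=60 R=83
Round 4 (k=46): L=83 R=205
Round 5 (k=22): L=205 R=246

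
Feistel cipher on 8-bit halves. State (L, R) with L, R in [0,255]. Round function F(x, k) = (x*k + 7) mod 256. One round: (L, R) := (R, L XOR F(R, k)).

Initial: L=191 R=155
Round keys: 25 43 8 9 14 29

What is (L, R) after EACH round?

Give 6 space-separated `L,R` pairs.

Answer: 155,149 149,149 149,58 58,132 132,5 5,28

Derivation:
Round 1 (k=25): L=155 R=149
Round 2 (k=43): L=149 R=149
Round 3 (k=8): L=149 R=58
Round 4 (k=9): L=58 R=132
Round 5 (k=14): L=132 R=5
Round 6 (k=29): L=5 R=28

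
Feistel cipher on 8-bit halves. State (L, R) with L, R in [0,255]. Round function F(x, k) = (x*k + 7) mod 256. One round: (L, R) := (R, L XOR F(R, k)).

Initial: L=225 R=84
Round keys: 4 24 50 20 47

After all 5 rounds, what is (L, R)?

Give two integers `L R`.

Answer: 32 76

Derivation:
Round 1 (k=4): L=84 R=182
Round 2 (k=24): L=182 R=67
Round 3 (k=50): L=67 R=171
Round 4 (k=20): L=171 R=32
Round 5 (k=47): L=32 R=76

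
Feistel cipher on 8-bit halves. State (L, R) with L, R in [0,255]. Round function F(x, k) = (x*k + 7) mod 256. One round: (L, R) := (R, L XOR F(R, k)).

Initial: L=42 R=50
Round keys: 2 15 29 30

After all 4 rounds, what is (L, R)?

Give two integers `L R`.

Round 1 (k=2): L=50 R=65
Round 2 (k=15): L=65 R=228
Round 3 (k=29): L=228 R=154
Round 4 (k=30): L=154 R=247

Answer: 154 247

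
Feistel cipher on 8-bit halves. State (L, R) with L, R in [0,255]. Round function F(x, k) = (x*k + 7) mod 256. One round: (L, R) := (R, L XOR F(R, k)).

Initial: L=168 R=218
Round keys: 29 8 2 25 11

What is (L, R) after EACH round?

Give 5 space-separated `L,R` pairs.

Answer: 218,17 17,85 85,160 160,242 242,205

Derivation:
Round 1 (k=29): L=218 R=17
Round 2 (k=8): L=17 R=85
Round 3 (k=2): L=85 R=160
Round 4 (k=25): L=160 R=242
Round 5 (k=11): L=242 R=205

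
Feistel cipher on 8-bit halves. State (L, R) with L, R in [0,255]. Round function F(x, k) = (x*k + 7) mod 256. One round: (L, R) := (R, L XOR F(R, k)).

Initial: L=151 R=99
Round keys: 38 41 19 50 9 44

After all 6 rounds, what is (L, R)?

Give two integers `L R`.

Round 1 (k=38): L=99 R=46
Round 2 (k=41): L=46 R=6
Round 3 (k=19): L=6 R=87
Round 4 (k=50): L=87 R=3
Round 5 (k=9): L=3 R=117
Round 6 (k=44): L=117 R=32

Answer: 117 32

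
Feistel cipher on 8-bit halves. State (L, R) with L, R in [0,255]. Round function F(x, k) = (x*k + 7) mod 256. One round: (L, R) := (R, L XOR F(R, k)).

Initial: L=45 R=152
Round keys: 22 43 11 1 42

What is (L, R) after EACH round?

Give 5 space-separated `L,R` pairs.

Round 1 (k=22): L=152 R=58
Round 2 (k=43): L=58 R=93
Round 3 (k=11): L=93 R=60
Round 4 (k=1): L=60 R=30
Round 5 (k=42): L=30 R=207

Answer: 152,58 58,93 93,60 60,30 30,207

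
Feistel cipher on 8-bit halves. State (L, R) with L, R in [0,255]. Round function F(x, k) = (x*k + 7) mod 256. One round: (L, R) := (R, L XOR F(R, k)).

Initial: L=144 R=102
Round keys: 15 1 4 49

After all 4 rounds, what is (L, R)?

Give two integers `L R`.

Answer: 110 235

Derivation:
Round 1 (k=15): L=102 R=145
Round 2 (k=1): L=145 R=254
Round 3 (k=4): L=254 R=110
Round 4 (k=49): L=110 R=235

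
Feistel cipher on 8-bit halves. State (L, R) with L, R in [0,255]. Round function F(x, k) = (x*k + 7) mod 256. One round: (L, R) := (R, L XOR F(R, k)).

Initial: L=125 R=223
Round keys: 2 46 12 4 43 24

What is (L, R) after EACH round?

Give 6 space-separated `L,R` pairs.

Round 1 (k=2): L=223 R=184
Round 2 (k=46): L=184 R=200
Round 3 (k=12): L=200 R=223
Round 4 (k=4): L=223 R=75
Round 5 (k=43): L=75 R=127
Round 6 (k=24): L=127 R=164

Answer: 223,184 184,200 200,223 223,75 75,127 127,164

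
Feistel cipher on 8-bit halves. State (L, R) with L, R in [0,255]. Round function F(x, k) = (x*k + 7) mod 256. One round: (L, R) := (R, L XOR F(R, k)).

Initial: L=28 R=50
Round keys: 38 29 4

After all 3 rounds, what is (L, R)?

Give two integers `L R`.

Answer: 168 200

Derivation:
Round 1 (k=38): L=50 R=111
Round 2 (k=29): L=111 R=168
Round 3 (k=4): L=168 R=200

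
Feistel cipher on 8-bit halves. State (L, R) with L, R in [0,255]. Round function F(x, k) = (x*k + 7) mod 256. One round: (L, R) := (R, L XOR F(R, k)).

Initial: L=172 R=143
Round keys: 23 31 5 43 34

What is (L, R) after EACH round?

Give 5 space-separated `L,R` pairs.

Round 1 (k=23): L=143 R=76
Round 2 (k=31): L=76 R=180
Round 3 (k=5): L=180 R=199
Round 4 (k=43): L=199 R=192
Round 5 (k=34): L=192 R=64

Answer: 143,76 76,180 180,199 199,192 192,64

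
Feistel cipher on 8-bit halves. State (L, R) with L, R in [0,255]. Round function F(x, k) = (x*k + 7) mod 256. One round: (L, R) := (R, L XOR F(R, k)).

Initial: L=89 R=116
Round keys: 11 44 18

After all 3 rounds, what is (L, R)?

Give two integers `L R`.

Round 1 (k=11): L=116 R=90
Round 2 (k=44): L=90 R=11
Round 3 (k=18): L=11 R=151

Answer: 11 151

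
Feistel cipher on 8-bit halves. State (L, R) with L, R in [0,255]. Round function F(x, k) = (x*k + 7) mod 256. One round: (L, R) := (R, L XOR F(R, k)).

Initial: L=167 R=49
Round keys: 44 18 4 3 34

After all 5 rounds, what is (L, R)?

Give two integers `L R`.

Answer: 214 216

Derivation:
Round 1 (k=44): L=49 R=212
Round 2 (k=18): L=212 R=222
Round 3 (k=4): L=222 R=171
Round 4 (k=3): L=171 R=214
Round 5 (k=34): L=214 R=216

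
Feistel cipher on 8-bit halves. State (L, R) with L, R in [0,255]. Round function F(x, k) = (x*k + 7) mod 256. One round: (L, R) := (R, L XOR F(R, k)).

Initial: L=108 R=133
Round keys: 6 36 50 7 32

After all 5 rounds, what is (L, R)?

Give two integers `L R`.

Round 1 (k=6): L=133 R=73
Round 2 (k=36): L=73 R=206
Round 3 (k=50): L=206 R=10
Round 4 (k=7): L=10 R=131
Round 5 (k=32): L=131 R=109

Answer: 131 109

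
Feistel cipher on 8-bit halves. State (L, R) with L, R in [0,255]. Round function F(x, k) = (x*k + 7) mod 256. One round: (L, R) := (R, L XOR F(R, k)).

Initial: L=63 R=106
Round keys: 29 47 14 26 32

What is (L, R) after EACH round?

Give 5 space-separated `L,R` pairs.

Answer: 106,54 54,155 155,183 183,6 6,112

Derivation:
Round 1 (k=29): L=106 R=54
Round 2 (k=47): L=54 R=155
Round 3 (k=14): L=155 R=183
Round 4 (k=26): L=183 R=6
Round 5 (k=32): L=6 R=112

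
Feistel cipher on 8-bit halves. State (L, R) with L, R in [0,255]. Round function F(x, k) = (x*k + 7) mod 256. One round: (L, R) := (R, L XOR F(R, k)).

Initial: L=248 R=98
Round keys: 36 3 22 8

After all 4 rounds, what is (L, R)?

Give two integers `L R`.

Round 1 (k=36): L=98 R=55
Round 2 (k=3): L=55 R=206
Round 3 (k=22): L=206 R=140
Round 4 (k=8): L=140 R=169

Answer: 140 169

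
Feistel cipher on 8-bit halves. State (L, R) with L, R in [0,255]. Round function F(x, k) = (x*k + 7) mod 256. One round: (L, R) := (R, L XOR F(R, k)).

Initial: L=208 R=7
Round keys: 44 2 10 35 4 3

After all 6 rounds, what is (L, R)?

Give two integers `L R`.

Answer: 155 37

Derivation:
Round 1 (k=44): L=7 R=235
Round 2 (k=2): L=235 R=218
Round 3 (k=10): L=218 R=96
Round 4 (k=35): L=96 R=253
Round 5 (k=4): L=253 R=155
Round 6 (k=3): L=155 R=37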